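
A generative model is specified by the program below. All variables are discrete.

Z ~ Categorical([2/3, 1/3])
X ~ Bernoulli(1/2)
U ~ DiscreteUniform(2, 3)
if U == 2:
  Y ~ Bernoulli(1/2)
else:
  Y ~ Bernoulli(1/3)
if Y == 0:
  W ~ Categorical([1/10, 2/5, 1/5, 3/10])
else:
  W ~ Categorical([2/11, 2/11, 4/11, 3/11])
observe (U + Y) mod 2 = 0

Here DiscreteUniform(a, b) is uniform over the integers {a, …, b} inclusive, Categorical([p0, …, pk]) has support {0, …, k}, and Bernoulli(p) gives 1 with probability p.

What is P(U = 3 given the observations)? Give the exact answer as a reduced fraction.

P(U = 3 | obs) = 2/5

Enumerate traces; 32 have nonzero weight after conditioning:
  (Z=0, X=0, U=2, Y=0, W=0) weight 1/120
  (Z=0, X=0, U=2, Y=0, W=1) weight 1/30
  (Z=0, X=0, U=2, Y=0, W=2) weight 1/60
  (Z=0, X=0, U=2, Y=0, W=3) weight 1/40
  (Z=0, X=0, U=3, Y=1, W=0) weight 1/99
  (Z=0, X=0, U=3, Y=1, W=1) weight 1/99
  (Z=0, X=0, U=3, Y=1, W=2) weight 2/99
  (Z=0, X=0, U=3, Y=1, W=3) weight 1/66
  … 24 more
Group by U:
  weight(U=2) = 1/4
  weight(U=3) = 1/6
Total weight = 1/4 + 1/6 = 5/12
P(U=2 | obs) = 1/4 / 5/12 = 3/5
P(U=3 | obs) = 1/6 / 5/12 = 2/5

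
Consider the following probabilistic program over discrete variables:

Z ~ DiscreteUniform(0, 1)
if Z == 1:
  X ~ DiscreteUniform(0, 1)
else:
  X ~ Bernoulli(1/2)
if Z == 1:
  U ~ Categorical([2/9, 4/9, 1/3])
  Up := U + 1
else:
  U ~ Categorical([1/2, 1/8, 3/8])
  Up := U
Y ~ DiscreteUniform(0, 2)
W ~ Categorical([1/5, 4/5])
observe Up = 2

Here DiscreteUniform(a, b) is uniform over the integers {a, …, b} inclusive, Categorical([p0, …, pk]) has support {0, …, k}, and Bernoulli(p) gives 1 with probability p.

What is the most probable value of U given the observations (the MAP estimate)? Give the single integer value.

argmax_v P(U = v | obs) = 1

Enumerate traces; 24 have nonzero weight after conditioning:
  (Z=0, X=0, U=2, Y=0, W=0) weight 1/160
  (Z=0, X=0, U=2, Y=0, W=1) weight 1/40
  (Z=0, X=0, U=2, Y=1, W=0) weight 1/160
  (Z=0, X=0, U=2, Y=1, W=1) weight 1/40
  (Z=0, X=0, U=2, Y=2, W=0) weight 1/160
  (Z=0, X=0, U=2, Y=2, W=1) weight 1/40
  (Z=0, X=1, U=2, Y=0, W=0) weight 1/160
  (Z=0, X=1, U=2, Y=0, W=1) weight 1/40
  (Z=1, X=0, U=1, Y=0, W=0) weight 1/135
  … 15 more
Group by U:
  weight(U=1) = 2/9
  weight(U=2) = 3/16
Total weight = 2/9 + 3/16 = 59/144
P(U=1 | obs) = 2/9 / 59/144 = 32/59
P(U=2 | obs) = 3/16 / 59/144 = 27/59
argmax = 1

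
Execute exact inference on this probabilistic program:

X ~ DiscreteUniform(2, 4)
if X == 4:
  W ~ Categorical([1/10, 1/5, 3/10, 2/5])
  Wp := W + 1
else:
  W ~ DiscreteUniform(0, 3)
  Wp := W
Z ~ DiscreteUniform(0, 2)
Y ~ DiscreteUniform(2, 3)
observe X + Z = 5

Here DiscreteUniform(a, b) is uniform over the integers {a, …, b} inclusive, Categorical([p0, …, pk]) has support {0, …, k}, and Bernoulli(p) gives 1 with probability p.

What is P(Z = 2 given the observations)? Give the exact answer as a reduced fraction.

P(Z = 2 | obs) = 1/2

Enumerate traces; 16 have nonzero weight after conditioning:
  (X=3, W=0, Z=2, Y=2) weight 1/72
  (X=3, W=0, Z=2, Y=3) weight 1/72
  (X=3, W=1, Z=2, Y=2) weight 1/72
  (X=3, W=1, Z=2, Y=3) weight 1/72
  (X=3, W=2, Z=2, Y=2) weight 1/72
  (X=3, W=2, Z=2, Y=3) weight 1/72
  (X=3, W=3, Z=2, Y=2) weight 1/72
  (X=3, W=3, Z=2, Y=3) weight 1/72
  (X=4, W=0, Z=1, Y=2) weight 1/180
  … 7 more
Group by Z:
  weight(Z=1) = 1/9
  weight(Z=2) = 1/9
Total weight = 1/9 + 1/9 = 2/9
P(Z=1 | obs) = 1/9 / 2/9 = 1/2
P(Z=2 | obs) = 1/9 / 2/9 = 1/2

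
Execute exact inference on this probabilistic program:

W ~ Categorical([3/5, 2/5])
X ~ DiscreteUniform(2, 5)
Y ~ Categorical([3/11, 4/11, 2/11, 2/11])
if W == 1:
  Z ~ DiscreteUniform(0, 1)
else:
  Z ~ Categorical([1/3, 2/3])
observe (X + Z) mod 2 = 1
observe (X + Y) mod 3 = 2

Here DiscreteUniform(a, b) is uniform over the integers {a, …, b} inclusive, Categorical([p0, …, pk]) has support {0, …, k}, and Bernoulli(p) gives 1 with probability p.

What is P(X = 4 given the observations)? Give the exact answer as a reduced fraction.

Enumerate traces; 12 have nonzero weight after conditioning:
  (W=0, X=2, Y=0, Z=1) weight 3/110
  (W=0, X=2, Y=3, Z=1) weight 1/55
  (W=0, X=3, Y=2, Z=0) weight 1/110
  (W=0, X=4, Y=1, Z=1) weight 2/55
  (W=0, X=5, Y=0, Z=0) weight 3/220
  (W=0, X=5, Y=3, Z=0) weight 1/110
  (W=1, X=2, Y=0, Z=1) weight 3/220
  (W=1, X=2, Y=3, Z=1) weight 1/110
  … 4 more
Group by X:
  weight(X=2) = 3/44
  weight(X=3) = 1/55
  weight(X=4) = 3/55
  weight(X=5) = 1/22
Total weight = 3/44 + 1/55 + 3/55 + 1/22 = 41/220
P(X=2 | obs) = 3/44 / 41/220 = 15/41
P(X=3 | obs) = 1/55 / 41/220 = 4/41
P(X=4 | obs) = 3/55 / 41/220 = 12/41
P(X=5 | obs) = 1/22 / 41/220 = 10/41

P(X = 4 | obs) = 12/41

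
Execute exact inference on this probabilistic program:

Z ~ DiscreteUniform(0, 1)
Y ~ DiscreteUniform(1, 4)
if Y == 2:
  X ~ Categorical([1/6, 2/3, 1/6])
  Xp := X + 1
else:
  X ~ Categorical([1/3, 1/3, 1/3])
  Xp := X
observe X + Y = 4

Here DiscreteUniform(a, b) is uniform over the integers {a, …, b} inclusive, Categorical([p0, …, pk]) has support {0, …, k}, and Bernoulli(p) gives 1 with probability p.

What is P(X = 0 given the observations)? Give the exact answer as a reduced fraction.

Enumerate traces; 6 have nonzero weight after conditioning:
  (Z=0, Y=2, X=2) weight 1/48
  (Z=0, Y=3, X=1) weight 1/24
  (Z=0, Y=4, X=0) weight 1/24
  (Z=1, Y=2, X=2) weight 1/48
  (Z=1, Y=3, X=1) weight 1/24
  (Z=1, Y=4, X=0) weight 1/24
Group by X:
  weight(X=0) = 1/12
  weight(X=1) = 1/12
  weight(X=2) = 1/24
Total weight = 1/12 + 1/12 + 1/24 = 5/24
P(X=0 | obs) = 1/12 / 5/24 = 2/5
P(X=1 | obs) = 1/12 / 5/24 = 2/5
P(X=2 | obs) = 1/24 / 5/24 = 1/5

P(X = 0 | obs) = 2/5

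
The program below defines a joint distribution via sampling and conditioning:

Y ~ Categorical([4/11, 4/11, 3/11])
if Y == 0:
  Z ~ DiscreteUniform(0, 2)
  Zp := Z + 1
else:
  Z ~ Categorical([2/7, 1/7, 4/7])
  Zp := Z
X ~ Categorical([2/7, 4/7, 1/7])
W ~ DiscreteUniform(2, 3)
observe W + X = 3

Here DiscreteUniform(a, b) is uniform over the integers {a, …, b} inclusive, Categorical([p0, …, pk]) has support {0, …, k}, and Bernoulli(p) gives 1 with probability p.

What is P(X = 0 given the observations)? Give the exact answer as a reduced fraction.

Enumerate traces; 18 have nonzero weight after conditioning:
  (Y=0, Z=0, X=0, W=3) weight 4/231
  (Y=0, Z=0, X=1, W=2) weight 8/231
  (Y=0, Z=1, X=0, W=3) weight 4/231
  (Y=0, Z=1, X=1, W=2) weight 8/231
  (Y=0, Z=2, X=0, W=3) weight 4/231
  (Y=0, Z=2, X=1, W=2) weight 8/231
  (Y=1, Z=0, X=0, W=3) weight 8/539
  (Y=1, Z=0, X=1, W=2) weight 16/539
  … 10 more
Group by X:
  weight(X=0) = 1/7
  weight(X=1) = 2/7
Total weight = 1/7 + 2/7 = 3/7
P(X=0 | obs) = 1/7 / 3/7 = 1/3
P(X=1 | obs) = 2/7 / 3/7 = 2/3

P(X = 0 | obs) = 1/3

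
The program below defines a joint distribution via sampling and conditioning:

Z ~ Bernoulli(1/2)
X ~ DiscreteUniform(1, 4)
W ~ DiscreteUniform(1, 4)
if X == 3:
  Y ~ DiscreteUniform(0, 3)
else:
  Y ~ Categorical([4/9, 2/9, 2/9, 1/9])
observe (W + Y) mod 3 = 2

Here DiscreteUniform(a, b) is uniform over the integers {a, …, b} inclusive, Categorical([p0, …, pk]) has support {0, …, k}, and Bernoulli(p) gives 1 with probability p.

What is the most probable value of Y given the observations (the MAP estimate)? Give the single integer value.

argmax_v P(Y = v | obs) = 1

Enumerate traces; 40 have nonzero weight after conditioning:
  (Z=0, X=1, W=1, Y=1) weight 1/144
  (Z=0, X=1, W=2, Y=0) weight 1/72
  (Z=0, X=1, W=2, Y=3) weight 1/288
  (Z=0, X=1, W=3, Y=2) weight 1/144
  (Z=0, X=1, W=4, Y=1) weight 1/144
  (Z=0, X=2, W=1, Y=1) weight 1/144
  (Z=0, X=2, W=2, Y=0) weight 1/72
  (Z=0, X=2, W=2, Y=3) weight 1/288
  … 32 more
Group by Y:
  weight(Y=0) = 19/192
  weight(Y=1) = 11/96
  weight(Y=2) = 11/192
  weight(Y=3) = 7/192
Total weight = 19/192 + 11/96 + 11/192 + 7/192 = 59/192
P(Y=0 | obs) = 19/192 / 59/192 = 19/59
P(Y=1 | obs) = 11/96 / 59/192 = 22/59
P(Y=2 | obs) = 11/192 / 59/192 = 11/59
P(Y=3 | obs) = 7/192 / 59/192 = 7/59
argmax = 1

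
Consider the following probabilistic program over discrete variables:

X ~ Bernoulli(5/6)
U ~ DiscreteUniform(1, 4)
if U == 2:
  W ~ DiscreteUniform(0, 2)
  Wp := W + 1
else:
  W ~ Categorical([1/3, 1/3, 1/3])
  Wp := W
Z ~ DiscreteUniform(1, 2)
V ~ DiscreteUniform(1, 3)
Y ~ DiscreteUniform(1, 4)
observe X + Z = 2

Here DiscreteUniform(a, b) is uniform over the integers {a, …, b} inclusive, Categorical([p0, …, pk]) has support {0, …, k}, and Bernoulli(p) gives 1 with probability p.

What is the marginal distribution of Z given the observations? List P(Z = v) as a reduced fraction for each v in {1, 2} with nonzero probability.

Enumerate traces; 288 have nonzero weight after conditioning:
  (X=0, U=1, W=0, Z=2, V=1, Y=1) weight 1/1728
  (X=0, U=1, W=0, Z=2, V=1, Y=2) weight 1/1728
  (X=0, U=1, W=0, Z=2, V=1, Y=3) weight 1/1728
  (X=0, U=1, W=0, Z=2, V=1, Y=4) weight 1/1728
  (X=0, U=1, W=0, Z=2, V=2, Y=1) weight 1/1728
  (X=0, U=1, W=0, Z=2, V=2, Y=2) weight 1/1728
  (X=0, U=1, W=0, Z=2, V=2, Y=3) weight 1/1728
  (X=0, U=1, W=0, Z=2, V=2, Y=4) weight 1/1728
  (X=1, U=1, W=0, Z=1, V=1, Y=1) weight 5/1728
  … 279 more
Group by Z:
  weight(Z=1) = 5/12
  weight(Z=2) = 1/12
Total weight = 5/12 + 1/12 = 1/2
P(Z=1 | obs) = 5/12 / 1/2 = 5/6
P(Z=2 | obs) = 1/12 / 1/2 = 1/6

P(Z=1) = 5/6, P(Z=2) = 1/6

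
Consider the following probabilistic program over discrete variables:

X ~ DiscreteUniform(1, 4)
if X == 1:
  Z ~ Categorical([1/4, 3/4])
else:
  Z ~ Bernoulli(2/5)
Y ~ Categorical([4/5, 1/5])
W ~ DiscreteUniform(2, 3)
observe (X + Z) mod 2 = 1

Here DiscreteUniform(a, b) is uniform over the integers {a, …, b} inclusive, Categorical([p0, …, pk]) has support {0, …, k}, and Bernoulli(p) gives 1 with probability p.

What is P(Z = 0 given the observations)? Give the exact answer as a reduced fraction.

Enumerate traces; 16 have nonzero weight after conditioning:
  (X=1, Z=0, Y=0, W=2) weight 1/40
  (X=1, Z=0, Y=0, W=3) weight 1/40
  (X=1, Z=0, Y=1, W=2) weight 1/160
  (X=1, Z=0, Y=1, W=3) weight 1/160
  (X=2, Z=1, Y=0, W=2) weight 1/25
  (X=2, Z=1, Y=0, W=3) weight 1/25
  (X=2, Z=1, Y=1, W=2) weight 1/100
  (X=2, Z=1, Y=1, W=3) weight 1/100
  … 8 more
Group by Z:
  weight(Z=0) = 17/80
  weight(Z=1) = 1/5
Total weight = 17/80 + 1/5 = 33/80
P(Z=0 | obs) = 17/80 / 33/80 = 17/33
P(Z=1 | obs) = 1/5 / 33/80 = 16/33

P(Z = 0 | obs) = 17/33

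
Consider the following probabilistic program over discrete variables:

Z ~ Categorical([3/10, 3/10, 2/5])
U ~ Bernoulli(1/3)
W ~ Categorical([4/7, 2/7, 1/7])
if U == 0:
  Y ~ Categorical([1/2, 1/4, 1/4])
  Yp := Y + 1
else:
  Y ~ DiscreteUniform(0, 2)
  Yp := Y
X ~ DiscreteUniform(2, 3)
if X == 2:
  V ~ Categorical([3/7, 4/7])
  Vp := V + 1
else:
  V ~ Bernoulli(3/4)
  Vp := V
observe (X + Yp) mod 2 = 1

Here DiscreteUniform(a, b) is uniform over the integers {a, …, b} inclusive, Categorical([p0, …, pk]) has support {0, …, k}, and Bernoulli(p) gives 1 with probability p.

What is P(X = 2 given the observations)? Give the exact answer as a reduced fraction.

P(X = 2 | obs) = 11/18

Enumerate traces; 108 have nonzero weight after conditioning:
  (Z=0, U=0, W=0, Y=0, X=2, V=0) weight 3/245
  (Z=0, U=0, W=0, Y=0, X=2, V=1) weight 4/245
  (Z=0, U=0, W=0, Y=1, X=3, V=0) weight 1/280
  (Z=0, U=0, W=0, Y=1, X=3, V=1) weight 3/280
  (Z=0, U=0, W=0, Y=2, X=2, V=0) weight 3/490
  (Z=0, U=0, W=0, Y=2, X=2, V=1) weight 2/245
  (Z=0, U=0, W=1, Y=0, X=2, V=0) weight 3/490
  (Z=0, U=0, W=1, Y=0, X=2, V=1) weight 2/245
  … 100 more
Group by X:
  weight(X=2) = 11/36
  weight(X=3) = 7/36
Total weight = 11/36 + 7/36 = 1/2
P(X=2 | obs) = 11/36 / 1/2 = 11/18
P(X=3 | obs) = 7/36 / 1/2 = 7/18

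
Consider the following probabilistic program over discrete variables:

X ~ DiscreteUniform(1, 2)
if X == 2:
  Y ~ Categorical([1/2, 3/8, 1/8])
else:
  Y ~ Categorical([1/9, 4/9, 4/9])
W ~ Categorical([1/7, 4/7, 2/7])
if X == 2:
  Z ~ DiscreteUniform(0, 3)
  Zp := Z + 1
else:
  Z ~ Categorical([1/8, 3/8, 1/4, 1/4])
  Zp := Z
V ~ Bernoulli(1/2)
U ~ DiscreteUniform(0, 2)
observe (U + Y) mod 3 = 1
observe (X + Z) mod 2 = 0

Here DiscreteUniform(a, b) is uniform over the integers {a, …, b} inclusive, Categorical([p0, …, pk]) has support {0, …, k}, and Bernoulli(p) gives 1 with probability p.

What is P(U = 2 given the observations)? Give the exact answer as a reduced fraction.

Enumerate traces; 72 have nonzero weight after conditioning:
  (X=1, Y=0, W=0, Z=1, V=0, U=1) weight 1/2016
  (X=1, Y=0, W=0, Z=1, V=1, U=1) weight 1/2016
  (X=1, Y=0, W=0, Z=3, V=0, U=1) weight 1/3024
  (X=1, Y=0, W=0, Z=3, V=1, U=1) weight 1/3024
  (X=1, Y=0, W=1, Z=1, V=0, U=1) weight 1/504
  (X=1, Y=0, W=1, Z=1, V=1, U=1) weight 1/504
  (X=1, Y=0, W=1, Z=3, V=0, U=1) weight 1/756
  (X=1, Y=0, W=1, Z=3, V=1, U=1) weight 1/756
  (X=1, Y=1, W=0, Z=1, V=0, U=0) weight 1/504
  (X=1, Y=2, W=0, Z=1, V=0, U=2) weight 1/504
  … 62 more
Group by U:
  weight(U=0) = 67/864
  weight(U=1) = 23/432
  weight(U=2) = 49/864
Total weight = 67/864 + 23/432 + 49/864 = 3/16
P(U=0 | obs) = 67/864 / 3/16 = 67/162
P(U=1 | obs) = 23/432 / 3/16 = 23/81
P(U=2 | obs) = 49/864 / 3/16 = 49/162

P(U = 2 | obs) = 49/162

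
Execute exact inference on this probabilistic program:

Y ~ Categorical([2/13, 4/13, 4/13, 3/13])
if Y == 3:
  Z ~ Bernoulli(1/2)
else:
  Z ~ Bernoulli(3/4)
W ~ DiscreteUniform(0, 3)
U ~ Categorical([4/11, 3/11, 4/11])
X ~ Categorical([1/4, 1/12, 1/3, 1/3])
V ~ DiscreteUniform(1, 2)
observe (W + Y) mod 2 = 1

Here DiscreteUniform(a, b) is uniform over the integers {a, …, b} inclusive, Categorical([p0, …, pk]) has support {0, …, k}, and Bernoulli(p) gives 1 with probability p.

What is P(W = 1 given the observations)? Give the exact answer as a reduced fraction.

Enumerate traces; 384 have nonzero weight after conditioning:
  (Y=0, Z=0, W=1, U=0, X=0, V=1) weight 1/2288
  (Y=0, Z=0, W=1, U=0, X=0, V=2) weight 1/2288
  (Y=0, Z=0, W=1, U=0, X=1, V=1) weight 1/6864
  (Y=0, Z=0, W=1, U=0, X=1, V=2) weight 1/6864
  (Y=0, Z=0, W=1, U=0, X=2, V=1) weight 1/1716
  (Y=0, Z=0, W=1, U=0, X=2, V=2) weight 1/1716
  (Y=0, Z=0, W=1, U=0, X=3, V=1) weight 1/1716
  (Y=0, Z=0, W=1, U=0, X=3, V=2) weight 1/1716
  (Y=0, Z=0, W=3, U=0, X=0, V=1) weight 1/2288
  (Y=1, Z=0, W=0, U=0, X=0, V=1) weight 1/1144
  … 374 more
Group by W:
  weight(W=0) = 7/52
  weight(W=1) = 3/26
  weight(W=2) = 7/52
  weight(W=3) = 3/26
Total weight = 7/52 + 3/26 + 7/52 + 3/26 = 1/2
P(W=0 | obs) = 7/52 / 1/2 = 7/26
P(W=1 | obs) = 3/26 / 1/2 = 3/13
P(W=2 | obs) = 7/52 / 1/2 = 7/26
P(W=3 | obs) = 3/26 / 1/2 = 3/13

P(W = 1 | obs) = 3/13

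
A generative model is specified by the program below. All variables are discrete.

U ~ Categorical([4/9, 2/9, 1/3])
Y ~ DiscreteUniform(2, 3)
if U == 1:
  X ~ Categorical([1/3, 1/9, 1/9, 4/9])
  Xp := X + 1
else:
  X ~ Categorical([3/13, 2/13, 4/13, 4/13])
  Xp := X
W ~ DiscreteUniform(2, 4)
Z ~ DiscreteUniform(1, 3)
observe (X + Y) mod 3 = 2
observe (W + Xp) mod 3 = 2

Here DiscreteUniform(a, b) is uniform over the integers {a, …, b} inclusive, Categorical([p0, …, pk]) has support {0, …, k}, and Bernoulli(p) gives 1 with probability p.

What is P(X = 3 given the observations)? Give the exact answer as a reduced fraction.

Enumerate traces; 27 have nonzero weight after conditioning:
  (U=0, Y=2, X=0, W=2, Z=1) weight 2/351
  (U=0, Y=2, X=0, W=2, Z=2) weight 2/351
  (U=0, Y=2, X=0, W=2, Z=3) weight 2/351
  (U=0, Y=2, X=3, W=2, Z=1) weight 8/1053
  (U=0, Y=2, X=3, W=2, Z=2) weight 8/1053
  (U=0, Y=2, X=3, W=2, Z=3) weight 8/1053
  (U=0, Y=3, X=2, W=3, Z=1) weight 8/1053
  (U=0, Y=3, X=2, W=3, Z=2) weight 8/1053
  … 19 more
Group by X:
  weight(X=0) = 89/2106
  weight(X=2) = 139/3159
  weight(X=3) = 178/3159
Total weight = 89/2106 + 139/3159 + 178/3159 = 901/6318
P(X=0 | obs) = 89/2106 / 901/6318 = 267/901
P(X=2 | obs) = 139/3159 / 901/6318 = 278/901
P(X=3 | obs) = 178/3159 / 901/6318 = 356/901

P(X = 3 | obs) = 356/901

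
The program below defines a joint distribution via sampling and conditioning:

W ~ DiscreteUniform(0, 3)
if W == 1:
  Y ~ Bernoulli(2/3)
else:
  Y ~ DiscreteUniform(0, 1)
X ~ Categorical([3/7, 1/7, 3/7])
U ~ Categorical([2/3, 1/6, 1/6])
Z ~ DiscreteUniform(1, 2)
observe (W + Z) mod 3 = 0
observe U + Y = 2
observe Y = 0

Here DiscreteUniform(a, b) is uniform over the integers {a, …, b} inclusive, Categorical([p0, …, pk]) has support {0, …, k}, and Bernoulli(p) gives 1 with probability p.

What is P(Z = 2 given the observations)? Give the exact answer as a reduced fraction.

Enumerate traces; 6 have nonzero weight after conditioning:
  (W=1, Y=0, X=0, U=2, Z=2) weight 1/336
  (W=1, Y=0, X=1, U=2, Z=2) weight 1/1008
  (W=1, Y=0, X=2, U=2, Z=2) weight 1/336
  (W=2, Y=0, X=0, U=2, Z=1) weight 1/224
  (W=2, Y=0, X=1, U=2, Z=1) weight 1/672
  (W=2, Y=0, X=2, U=2, Z=1) weight 1/224
Group by Z:
  weight(Z=1) = 1/96
  weight(Z=2) = 1/144
Total weight = 1/96 + 1/144 = 5/288
P(Z=1 | obs) = 1/96 / 5/288 = 3/5
P(Z=2 | obs) = 1/144 / 5/288 = 2/5

P(Z = 2 | obs) = 2/5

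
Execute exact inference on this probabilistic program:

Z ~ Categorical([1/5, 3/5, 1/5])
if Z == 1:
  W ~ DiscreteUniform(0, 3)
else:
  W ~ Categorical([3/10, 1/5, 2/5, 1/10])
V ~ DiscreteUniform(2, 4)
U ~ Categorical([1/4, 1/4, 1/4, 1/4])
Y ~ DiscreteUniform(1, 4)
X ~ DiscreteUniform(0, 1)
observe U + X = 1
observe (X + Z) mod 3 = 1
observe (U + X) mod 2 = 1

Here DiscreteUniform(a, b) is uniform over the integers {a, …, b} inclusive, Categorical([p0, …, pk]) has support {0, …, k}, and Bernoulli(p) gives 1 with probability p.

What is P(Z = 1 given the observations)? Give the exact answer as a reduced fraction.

Enumerate traces; 96 have nonzero weight after conditioning:
  (Z=0, W=0, V=2, U=0, Y=1, X=1) weight 1/1600
  (Z=0, W=0, V=2, U=0, Y=2, X=1) weight 1/1600
  (Z=0, W=0, V=2, U=0, Y=3, X=1) weight 1/1600
  (Z=0, W=0, V=2, U=0, Y=4, X=1) weight 1/1600
  (Z=0, W=0, V=3, U=0, Y=1, X=1) weight 1/1600
  (Z=0, W=0, V=3, U=0, Y=2, X=1) weight 1/1600
  (Z=0, W=0, V=3, U=0, Y=3, X=1) weight 1/1600
  (Z=0, W=0, V=3, U=0, Y=4, X=1) weight 1/1600
  (Z=1, W=0, V=2, U=1, Y=1, X=0) weight 1/640
  … 87 more
Group by Z:
  weight(Z=0) = 1/40
  weight(Z=1) = 3/40
Total weight = 1/40 + 3/40 = 1/10
P(Z=0 | obs) = 1/40 / 1/10 = 1/4
P(Z=1 | obs) = 3/40 / 1/10 = 3/4

P(Z = 1 | obs) = 3/4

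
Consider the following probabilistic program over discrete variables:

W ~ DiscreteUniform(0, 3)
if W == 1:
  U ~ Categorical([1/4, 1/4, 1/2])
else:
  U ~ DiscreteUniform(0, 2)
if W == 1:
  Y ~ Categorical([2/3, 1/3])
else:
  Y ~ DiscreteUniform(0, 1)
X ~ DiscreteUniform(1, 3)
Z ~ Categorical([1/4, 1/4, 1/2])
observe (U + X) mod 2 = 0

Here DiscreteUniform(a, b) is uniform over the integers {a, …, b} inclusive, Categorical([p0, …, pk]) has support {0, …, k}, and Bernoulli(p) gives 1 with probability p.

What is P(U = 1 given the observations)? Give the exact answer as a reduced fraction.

P(U = 1 | obs) = 10/21

Enumerate traces; 96 have nonzero weight after conditioning:
  (W=0, U=0, Y=0, X=2, Z=0) weight 1/288
  (W=0, U=0, Y=0, X=2, Z=1) weight 1/288
  (W=0, U=0, Y=0, X=2, Z=2) weight 1/144
  (W=0, U=0, Y=1, X=2, Z=0) weight 1/288
  (W=0, U=0, Y=1, X=2, Z=1) weight 1/288
  (W=0, U=0, Y=1, X=2, Z=2) weight 1/144
  (W=0, U=1, Y=0, X=1, Z=0) weight 1/288
  (W=0, U=1, Y=0, X=1, Z=1) weight 1/288
  (W=0, U=2, Y=0, X=2, Z=0) weight 1/288
  … 87 more
Group by U:
  weight(U=0) = 5/48
  weight(U=1) = 5/24
  weight(U=2) = 1/8
Total weight = 5/48 + 5/24 + 1/8 = 7/16
P(U=0 | obs) = 5/48 / 7/16 = 5/21
P(U=1 | obs) = 5/24 / 7/16 = 10/21
P(U=2 | obs) = 1/8 / 7/16 = 2/7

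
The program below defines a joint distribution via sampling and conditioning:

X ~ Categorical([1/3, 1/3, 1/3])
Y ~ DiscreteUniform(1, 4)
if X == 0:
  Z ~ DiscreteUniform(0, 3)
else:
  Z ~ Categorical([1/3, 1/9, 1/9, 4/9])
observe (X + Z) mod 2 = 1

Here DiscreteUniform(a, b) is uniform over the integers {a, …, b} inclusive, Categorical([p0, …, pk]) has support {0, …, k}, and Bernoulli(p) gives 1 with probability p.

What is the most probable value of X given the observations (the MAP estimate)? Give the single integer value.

Enumerate traces; 24 have nonzero weight after conditioning:
  (X=0, Y=1, Z=1) weight 1/48
  (X=0, Y=1, Z=3) weight 1/48
  (X=0, Y=2, Z=1) weight 1/48
  (X=0, Y=2, Z=3) weight 1/48
  (X=0, Y=3, Z=1) weight 1/48
  (X=0, Y=3, Z=3) weight 1/48
  (X=0, Y=4, Z=1) weight 1/48
  (X=0, Y=4, Z=3) weight 1/48
  (X=1, Y=1, Z=0) weight 1/36
  (X=2, Y=1, Z=1) weight 1/108
  … 14 more
Group by X:
  weight(X=0) = 1/6
  weight(X=1) = 4/27
  weight(X=2) = 5/27
Total weight = 1/6 + 4/27 + 5/27 = 1/2
P(X=0 | obs) = 1/6 / 1/2 = 1/3
P(X=1 | obs) = 4/27 / 1/2 = 8/27
P(X=2 | obs) = 5/27 / 1/2 = 10/27
argmax = 2

argmax_v P(X = v | obs) = 2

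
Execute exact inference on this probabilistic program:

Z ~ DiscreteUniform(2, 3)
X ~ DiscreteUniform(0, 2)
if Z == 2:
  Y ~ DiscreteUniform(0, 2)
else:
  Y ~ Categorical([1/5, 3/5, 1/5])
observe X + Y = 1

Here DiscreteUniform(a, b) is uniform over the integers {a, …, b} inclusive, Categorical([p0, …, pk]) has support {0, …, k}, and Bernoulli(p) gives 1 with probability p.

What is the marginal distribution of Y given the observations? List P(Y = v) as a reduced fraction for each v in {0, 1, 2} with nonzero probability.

P(Y=0) = 4/11, P(Y=1) = 7/11

Enumerate traces; 4 have nonzero weight after conditioning:
  (Z=2, X=0, Y=1) weight 1/18
  (Z=2, X=1, Y=0) weight 1/18
  (Z=3, X=0, Y=1) weight 1/10
  (Z=3, X=1, Y=0) weight 1/30
Group by Y:
  weight(Y=0) = 4/45
  weight(Y=1) = 7/45
Total weight = 4/45 + 7/45 = 11/45
P(Y=0 | obs) = 4/45 / 11/45 = 4/11
P(Y=1 | obs) = 7/45 / 11/45 = 7/11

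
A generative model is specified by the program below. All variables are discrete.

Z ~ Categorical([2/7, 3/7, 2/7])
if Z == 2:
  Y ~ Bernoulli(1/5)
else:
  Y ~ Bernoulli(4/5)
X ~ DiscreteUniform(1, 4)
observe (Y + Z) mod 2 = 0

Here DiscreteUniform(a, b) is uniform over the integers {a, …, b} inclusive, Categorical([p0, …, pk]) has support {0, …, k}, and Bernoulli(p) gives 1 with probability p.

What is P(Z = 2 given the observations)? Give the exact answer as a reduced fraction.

Enumerate traces; 12 have nonzero weight after conditioning:
  (Z=0, Y=0, X=1) weight 1/70
  (Z=0, Y=0, X=2) weight 1/70
  (Z=0, Y=0, X=3) weight 1/70
  (Z=0, Y=0, X=4) weight 1/70
  (Z=1, Y=1, X=1) weight 3/35
  (Z=1, Y=1, X=2) weight 3/35
  (Z=1, Y=1, X=3) weight 3/35
  (Z=1, Y=1, X=4) weight 3/35
  (Z=2, Y=0, X=1) weight 2/35
  … 3 more
Group by Z:
  weight(Z=0) = 2/35
  weight(Z=1) = 12/35
  weight(Z=2) = 8/35
Total weight = 2/35 + 12/35 + 8/35 = 22/35
P(Z=0 | obs) = 2/35 / 22/35 = 1/11
P(Z=1 | obs) = 12/35 / 22/35 = 6/11
P(Z=2 | obs) = 8/35 / 22/35 = 4/11

P(Z = 2 | obs) = 4/11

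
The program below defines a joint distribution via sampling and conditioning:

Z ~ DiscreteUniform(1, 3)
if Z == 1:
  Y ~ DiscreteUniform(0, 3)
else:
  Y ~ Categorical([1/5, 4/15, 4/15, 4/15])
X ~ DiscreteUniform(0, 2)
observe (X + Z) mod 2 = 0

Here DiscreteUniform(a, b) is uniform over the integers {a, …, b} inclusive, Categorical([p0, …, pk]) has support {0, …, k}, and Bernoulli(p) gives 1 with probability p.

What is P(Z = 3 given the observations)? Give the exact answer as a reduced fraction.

P(Z = 3 | obs) = 1/4

Enumerate traces; 16 have nonzero weight after conditioning:
  (Z=1, Y=0, X=1) weight 1/36
  (Z=1, Y=1, X=1) weight 1/36
  (Z=1, Y=2, X=1) weight 1/36
  (Z=1, Y=3, X=1) weight 1/36
  (Z=2, Y=0, X=0) weight 1/45
  (Z=2, Y=0, X=2) weight 1/45
  (Z=2, Y=1, X=0) weight 4/135
  (Z=2, Y=1, X=2) weight 4/135
  (Z=3, Y=0, X=1) weight 1/45
  … 7 more
Group by Z:
  weight(Z=1) = 1/9
  weight(Z=2) = 2/9
  weight(Z=3) = 1/9
Total weight = 1/9 + 2/9 + 1/9 = 4/9
P(Z=1 | obs) = 1/9 / 4/9 = 1/4
P(Z=2 | obs) = 2/9 / 4/9 = 1/2
P(Z=3 | obs) = 1/9 / 4/9 = 1/4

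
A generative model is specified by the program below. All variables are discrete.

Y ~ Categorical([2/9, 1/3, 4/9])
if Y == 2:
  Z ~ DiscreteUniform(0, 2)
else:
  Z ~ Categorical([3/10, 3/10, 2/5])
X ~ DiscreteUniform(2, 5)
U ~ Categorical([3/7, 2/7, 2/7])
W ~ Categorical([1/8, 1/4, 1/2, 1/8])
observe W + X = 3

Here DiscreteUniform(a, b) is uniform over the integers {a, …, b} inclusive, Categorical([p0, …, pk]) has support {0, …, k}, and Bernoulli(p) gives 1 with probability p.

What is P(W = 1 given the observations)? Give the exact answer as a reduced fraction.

Enumerate traces; 54 have nonzero weight after conditioning:
  (Y=0, Z=0, X=2, U=0, W=1) weight 1/560
  (Y=0, Z=0, X=2, U=1, W=1) weight 1/840
  (Y=0, Z=0, X=2, U=2, W=1) weight 1/840
  (Y=0, Z=0, X=3, U=0, W=0) weight 1/1120
  (Y=0, Z=0, X=3, U=1, W=0) weight 1/1680
  (Y=0, Z=0, X=3, U=2, W=0) weight 1/1680
  (Y=0, Z=1, X=2, U=0, W=1) weight 1/560
  (Y=0, Z=1, X=2, U=1, W=1) weight 1/840
  … 46 more
Group by W:
  weight(W=0) = 1/32
  weight(W=1) = 1/16
Total weight = 1/32 + 1/16 = 3/32
P(W=0 | obs) = 1/32 / 3/32 = 1/3
P(W=1 | obs) = 1/16 / 3/32 = 2/3

P(W = 1 | obs) = 2/3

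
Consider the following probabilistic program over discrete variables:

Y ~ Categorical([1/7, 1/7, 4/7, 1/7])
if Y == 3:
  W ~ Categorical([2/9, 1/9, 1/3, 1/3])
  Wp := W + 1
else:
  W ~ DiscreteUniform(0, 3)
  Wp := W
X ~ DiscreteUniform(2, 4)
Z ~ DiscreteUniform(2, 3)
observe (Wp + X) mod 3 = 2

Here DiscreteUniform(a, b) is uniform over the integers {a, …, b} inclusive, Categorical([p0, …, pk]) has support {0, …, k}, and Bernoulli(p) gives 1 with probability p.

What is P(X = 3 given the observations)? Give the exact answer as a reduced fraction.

Enumerate traces; 32 have nonzero weight after conditioning:
  (Y=0, W=0, X=2, Z=2) weight 1/168
  (Y=0, W=0, X=2, Z=3) weight 1/168
  (Y=0, W=1, X=4, Z=2) weight 1/168
  (Y=0, W=1, X=4, Z=3) weight 1/168
  (Y=0, W=2, X=3, Z=2) weight 1/168
  (Y=0, W=2, X=3, Z=3) weight 1/168
  (Y=0, W=3, X=2, Z=2) weight 1/168
  (Y=0, W=3, X=2, Z=3) weight 1/168
  … 24 more
Group by X:
  weight(X=2) = 10/63
  weight(X=3) = 29/378
  weight(X=4) = 37/378
Total weight = 10/63 + 29/378 + 37/378 = 1/3
P(X=2 | obs) = 10/63 / 1/3 = 10/21
P(X=3 | obs) = 29/378 / 1/3 = 29/126
P(X=4 | obs) = 37/378 / 1/3 = 37/126

P(X = 3 | obs) = 29/126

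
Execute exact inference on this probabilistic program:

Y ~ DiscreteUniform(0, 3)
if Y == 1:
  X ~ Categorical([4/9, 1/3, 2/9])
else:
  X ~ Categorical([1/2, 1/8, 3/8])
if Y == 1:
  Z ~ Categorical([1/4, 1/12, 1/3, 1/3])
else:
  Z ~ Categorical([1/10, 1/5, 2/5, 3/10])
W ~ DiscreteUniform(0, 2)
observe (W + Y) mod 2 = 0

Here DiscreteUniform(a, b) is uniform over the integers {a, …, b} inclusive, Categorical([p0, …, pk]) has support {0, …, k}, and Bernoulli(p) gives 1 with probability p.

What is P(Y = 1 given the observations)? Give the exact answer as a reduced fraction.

Enumerate traces; 72 have nonzero weight after conditioning:
  (Y=0, X=0, Z=0, W=0) weight 1/240
  (Y=0, X=0, Z=0, W=2) weight 1/240
  (Y=0, X=0, Z=1, W=0) weight 1/120
  (Y=0, X=0, Z=1, W=2) weight 1/120
  (Y=0, X=0, Z=2, W=0) weight 1/60
  (Y=0, X=0, Z=2, W=2) weight 1/60
  (Y=0, X=0, Z=3, W=0) weight 1/80
  (Y=0, X=0, Z=3, W=2) weight 1/80
  (Y=1, X=0, Z=0, W=1) weight 1/108
  (Y=2, X=0, Z=0, W=0) weight 1/240
  … 62 more
Group by Y:
  weight(Y=0) = 1/6
  weight(Y=1) = 1/12
  weight(Y=2) = 1/6
  weight(Y=3) = 1/12
Total weight = 1/6 + 1/12 + 1/6 + 1/12 = 1/2
P(Y=0 | obs) = 1/6 / 1/2 = 1/3
P(Y=1 | obs) = 1/12 / 1/2 = 1/6
P(Y=2 | obs) = 1/6 / 1/2 = 1/3
P(Y=3 | obs) = 1/12 / 1/2 = 1/6

P(Y = 1 | obs) = 1/6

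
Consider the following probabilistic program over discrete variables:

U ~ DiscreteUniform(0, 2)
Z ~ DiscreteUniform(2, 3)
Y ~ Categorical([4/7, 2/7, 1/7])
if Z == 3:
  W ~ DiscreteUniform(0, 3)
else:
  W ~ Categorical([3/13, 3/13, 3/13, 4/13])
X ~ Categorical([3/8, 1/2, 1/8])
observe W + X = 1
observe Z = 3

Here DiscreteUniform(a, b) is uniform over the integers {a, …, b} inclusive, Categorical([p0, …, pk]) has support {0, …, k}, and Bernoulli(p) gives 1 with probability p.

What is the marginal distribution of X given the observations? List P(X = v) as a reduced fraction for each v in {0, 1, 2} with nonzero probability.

P(X=0) = 3/7, P(X=1) = 4/7

Enumerate traces; 18 have nonzero weight after conditioning:
  (U=0, Z=3, Y=0, W=0, X=1) weight 1/84
  (U=0, Z=3, Y=0, W=1, X=0) weight 1/112
  (U=0, Z=3, Y=1, W=0, X=1) weight 1/168
  (U=0, Z=3, Y=1, W=1, X=0) weight 1/224
  (U=0, Z=3, Y=2, W=0, X=1) weight 1/336
  (U=0, Z=3, Y=2, W=1, X=0) weight 1/448
  (U=1, Z=3, Y=0, W=0, X=1) weight 1/84
  (U=1, Z=3, Y=0, W=1, X=0) weight 1/112
  … 10 more
Group by X:
  weight(X=0) = 3/64
  weight(X=1) = 1/16
Total weight = 3/64 + 1/16 = 7/64
P(X=0 | obs) = 3/64 / 7/64 = 3/7
P(X=1 | obs) = 1/16 / 7/64 = 4/7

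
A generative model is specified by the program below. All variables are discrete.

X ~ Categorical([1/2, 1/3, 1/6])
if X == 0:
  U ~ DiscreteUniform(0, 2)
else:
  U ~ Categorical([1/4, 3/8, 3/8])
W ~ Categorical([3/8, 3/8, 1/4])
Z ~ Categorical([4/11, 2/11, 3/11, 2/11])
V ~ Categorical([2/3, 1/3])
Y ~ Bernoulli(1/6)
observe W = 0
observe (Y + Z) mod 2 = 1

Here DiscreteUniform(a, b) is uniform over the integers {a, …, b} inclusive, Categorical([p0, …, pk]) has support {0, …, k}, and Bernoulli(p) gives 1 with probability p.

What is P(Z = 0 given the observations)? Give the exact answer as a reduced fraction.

P(Z = 0 | obs) = 4/27

Enumerate traces; 72 have nonzero weight after conditioning:
  (X=0, U=0, W=0, Z=0, V=0, Y=1) weight 1/396
  (X=0, U=0, W=0, Z=0, V=1, Y=1) weight 1/792
  (X=0, U=0, W=0, Z=1, V=0, Y=0) weight 5/792
  (X=0, U=0, W=0, Z=1, V=1, Y=0) weight 5/1584
  (X=0, U=0, W=0, Z=2, V=0, Y=1) weight 1/528
  (X=0, U=0, W=0, Z=2, V=1, Y=1) weight 1/1056
  (X=0, U=0, W=0, Z=3, V=0, Y=0) weight 5/792
  (X=0, U=0, W=0, Z=3, V=1, Y=0) weight 5/1584
  … 64 more
Group by Z:
  weight(Z=0) = 1/44
  weight(Z=1) = 5/88
  weight(Z=2) = 3/176
  weight(Z=3) = 5/88
Total weight = 1/44 + 5/88 + 3/176 + 5/88 = 27/176
P(Z=0 | obs) = 1/44 / 27/176 = 4/27
P(Z=1 | obs) = 5/88 / 27/176 = 10/27
P(Z=2 | obs) = 3/176 / 27/176 = 1/9
P(Z=3 | obs) = 5/88 / 27/176 = 10/27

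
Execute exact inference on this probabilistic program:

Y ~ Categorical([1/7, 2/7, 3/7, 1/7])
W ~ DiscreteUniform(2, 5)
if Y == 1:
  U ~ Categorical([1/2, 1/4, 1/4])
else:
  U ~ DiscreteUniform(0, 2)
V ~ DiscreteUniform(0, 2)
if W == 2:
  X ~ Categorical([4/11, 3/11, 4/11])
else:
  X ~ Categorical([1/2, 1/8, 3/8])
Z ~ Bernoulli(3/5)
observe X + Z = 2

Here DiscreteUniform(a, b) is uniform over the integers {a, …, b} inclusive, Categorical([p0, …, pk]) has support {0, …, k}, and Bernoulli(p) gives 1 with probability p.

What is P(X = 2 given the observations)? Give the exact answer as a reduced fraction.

P(X = 2 | obs) = 262/433

Enumerate traces; 288 have nonzero weight after conditioning:
  (Y=0, W=2, U=0, V=0, X=1, Z=1) weight 1/1540
  (Y=0, W=2, U=0, V=0, X=2, Z=0) weight 2/3465
  (Y=0, W=2, U=0, V=1, X=1, Z=1) weight 1/1540
  (Y=0, W=2, U=0, V=1, X=2, Z=0) weight 2/3465
  (Y=0, W=2, U=0, V=2, X=1, Z=1) weight 1/1540
  (Y=0, W=2, U=0, V=2, X=2, Z=0) weight 2/3465
  (Y=0, W=2, U=1, V=0, X=1, Z=1) weight 1/1540
  (Y=0, W=2, U=1, V=0, X=2, Z=0) weight 2/3465
  … 280 more
Group by X:
  weight(X=1) = 171/1760
  weight(X=2) = 131/880
Total weight = 171/1760 + 131/880 = 433/1760
P(X=1 | obs) = 171/1760 / 433/1760 = 171/433
P(X=2 | obs) = 131/880 / 433/1760 = 262/433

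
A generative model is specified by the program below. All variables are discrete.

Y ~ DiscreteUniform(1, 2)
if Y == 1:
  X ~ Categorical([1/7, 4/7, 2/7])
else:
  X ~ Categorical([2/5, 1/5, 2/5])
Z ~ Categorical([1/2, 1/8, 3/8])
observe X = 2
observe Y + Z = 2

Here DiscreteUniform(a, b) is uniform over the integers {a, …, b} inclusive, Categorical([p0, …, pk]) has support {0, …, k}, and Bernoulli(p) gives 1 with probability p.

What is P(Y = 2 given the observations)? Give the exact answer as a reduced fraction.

P(Y = 2 | obs) = 28/33

Enumerate traces; 2 have nonzero weight after conditioning:
  (Y=1, X=2, Z=1) weight 1/56
  (Y=2, X=2, Z=0) weight 1/10
Group by Y:
  weight(Y=1) = 1/56
  weight(Y=2) = 1/10
Total weight = 1/56 + 1/10 = 33/280
P(Y=1 | obs) = 1/56 / 33/280 = 5/33
P(Y=2 | obs) = 1/10 / 33/280 = 28/33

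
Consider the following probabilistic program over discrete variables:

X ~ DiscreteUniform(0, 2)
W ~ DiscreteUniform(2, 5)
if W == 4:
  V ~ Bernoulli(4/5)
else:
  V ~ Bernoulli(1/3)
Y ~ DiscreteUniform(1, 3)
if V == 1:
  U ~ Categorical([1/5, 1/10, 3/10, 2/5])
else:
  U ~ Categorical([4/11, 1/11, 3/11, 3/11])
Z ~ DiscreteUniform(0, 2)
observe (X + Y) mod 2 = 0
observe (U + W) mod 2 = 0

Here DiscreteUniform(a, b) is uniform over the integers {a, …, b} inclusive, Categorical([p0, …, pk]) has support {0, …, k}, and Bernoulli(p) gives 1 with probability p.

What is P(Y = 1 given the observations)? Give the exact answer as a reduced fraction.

Enumerate traces; 192 have nonzero weight after conditioning:
  (X=0, W=2, V=0, Y=2, U=0, Z=0) weight 2/891
  (X=0, W=2, V=0, Y=2, U=0, Z=1) weight 2/891
  (X=0, W=2, V=0, Y=2, U=0, Z=2) weight 2/891
  (X=0, W=2, V=0, Y=2, U=2, Z=0) weight 1/594
  (X=0, W=2, V=0, Y=2, U=2, Z=1) weight 1/594
  (X=0, W=2, V=0, Y=2, U=2, Z=2) weight 1/594
  (X=0, W=2, V=1, Y=2, U=0, Z=0) weight 1/1620
  (X=0, W=2, V=1, Y=2, U=0, Z=1) weight 1/1620
  (X=1, W=2, V=0, Y=1, U=0, Z=0) weight 2/891
  (X=1, W=2, V=0, Y=3, U=0, Z=0) weight 2/891
  … 182 more
Group by Y:
  weight(Y=1) = 71/1320
  weight(Y=2) = 71/660
  weight(Y=3) = 71/1320
Total weight = 71/1320 + 71/660 + 71/1320 = 71/330
P(Y=1 | obs) = 71/1320 / 71/330 = 1/4
P(Y=2 | obs) = 71/660 / 71/330 = 1/2
P(Y=3 | obs) = 71/1320 / 71/330 = 1/4

P(Y = 1 | obs) = 1/4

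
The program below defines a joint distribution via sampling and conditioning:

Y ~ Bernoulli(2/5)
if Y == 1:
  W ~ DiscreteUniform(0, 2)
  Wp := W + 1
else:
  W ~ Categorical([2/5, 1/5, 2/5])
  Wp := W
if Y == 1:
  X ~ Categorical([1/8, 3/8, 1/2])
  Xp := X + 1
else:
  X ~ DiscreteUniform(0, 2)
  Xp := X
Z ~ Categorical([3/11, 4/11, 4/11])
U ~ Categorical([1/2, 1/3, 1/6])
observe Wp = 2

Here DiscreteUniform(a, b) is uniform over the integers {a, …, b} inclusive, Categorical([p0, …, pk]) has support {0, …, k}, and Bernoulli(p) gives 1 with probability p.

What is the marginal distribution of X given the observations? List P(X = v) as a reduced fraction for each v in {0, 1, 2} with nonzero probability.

P(X=0) = 29/112, P(X=1) = 39/112, P(X=2) = 11/28

Enumerate traces; 54 have nonzero weight after conditioning:
  (Y=0, W=2, X=0, Z=0, U=0) weight 3/275
  (Y=0, W=2, X=0, Z=0, U=1) weight 2/275
  (Y=0, W=2, X=0, Z=0, U=2) weight 1/275
  (Y=0, W=2, X=0, Z=1, U=0) weight 4/275
  (Y=0, W=2, X=0, Z=1, U=1) weight 8/825
  (Y=0, W=2, X=0, Z=1, U=2) weight 4/825
  (Y=0, W=2, X=0, Z=2, U=0) weight 4/275
  (Y=0, W=2, X=0, Z=2, U=1) weight 8/825
  (Y=0, W=2, X=1, Z=0, U=0) weight 3/275
  (Y=0, W=2, X=2, Z=0, U=0) weight 3/275
  … 44 more
Group by X:
  weight(X=0) = 29/300
  weight(X=1) = 13/100
  weight(X=2) = 11/75
Total weight = 29/300 + 13/100 + 11/75 = 28/75
P(X=0 | obs) = 29/300 / 28/75 = 29/112
P(X=1 | obs) = 13/100 / 28/75 = 39/112
P(X=2 | obs) = 11/75 / 28/75 = 11/28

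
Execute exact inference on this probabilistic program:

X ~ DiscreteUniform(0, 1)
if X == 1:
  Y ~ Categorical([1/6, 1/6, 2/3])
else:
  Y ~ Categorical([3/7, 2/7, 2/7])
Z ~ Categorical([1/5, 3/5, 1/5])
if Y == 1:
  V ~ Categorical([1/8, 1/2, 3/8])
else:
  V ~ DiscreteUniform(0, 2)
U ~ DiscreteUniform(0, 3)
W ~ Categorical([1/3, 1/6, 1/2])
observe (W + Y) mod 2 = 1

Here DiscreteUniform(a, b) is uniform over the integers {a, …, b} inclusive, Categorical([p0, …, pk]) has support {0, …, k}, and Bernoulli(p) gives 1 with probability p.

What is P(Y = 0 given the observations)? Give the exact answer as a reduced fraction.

P(Y = 0 | obs) = 5/32

Enumerate traces; 288 have nonzero weight after conditioning:
  (X=0, Y=0, Z=0, V=0, U=0, W=1) weight 1/1680
  (X=0, Y=0, Z=0, V=0, U=1, W=1) weight 1/1680
  (X=0, Y=0, Z=0, V=0, U=2, W=1) weight 1/1680
  (X=0, Y=0, Z=0, V=0, U=3, W=1) weight 1/1680
  (X=0, Y=0, Z=0, V=1, U=0, W=1) weight 1/1680
  (X=0, Y=0, Z=0, V=1, U=1, W=1) weight 1/1680
  (X=0, Y=0, Z=0, V=1, U=2, W=1) weight 1/1680
  (X=0, Y=0, Z=0, V=1, U=3, W=1) weight 1/1680
  (X=0, Y=1, Z=0, V=0, U=0, W=0) weight 1/3360
  (X=0, Y=2, Z=0, V=0, U=0, W=1) weight 1/2520
  … 278 more
Group by Y:
  weight(Y=0) = 25/504
  weight(Y=1) = 95/504
  weight(Y=2) = 5/63
Total weight = 25/504 + 95/504 + 5/63 = 20/63
P(Y=0 | obs) = 25/504 / 20/63 = 5/32
P(Y=1 | obs) = 95/504 / 20/63 = 19/32
P(Y=2 | obs) = 5/63 / 20/63 = 1/4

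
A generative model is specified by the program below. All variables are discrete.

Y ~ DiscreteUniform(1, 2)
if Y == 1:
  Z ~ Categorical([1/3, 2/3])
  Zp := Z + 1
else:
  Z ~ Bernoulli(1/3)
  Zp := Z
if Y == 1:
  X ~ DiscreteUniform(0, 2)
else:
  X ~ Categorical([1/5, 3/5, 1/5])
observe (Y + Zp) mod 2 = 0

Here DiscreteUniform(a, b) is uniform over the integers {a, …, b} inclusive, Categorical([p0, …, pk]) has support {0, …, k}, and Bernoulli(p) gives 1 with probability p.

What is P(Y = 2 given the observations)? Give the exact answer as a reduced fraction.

P(Y = 2 | obs) = 2/3

Enumerate traces; 6 have nonzero weight after conditioning:
  (Y=1, Z=0, X=0) weight 1/18
  (Y=1, Z=0, X=1) weight 1/18
  (Y=1, Z=0, X=2) weight 1/18
  (Y=2, Z=0, X=0) weight 1/15
  (Y=2, Z=0, X=1) weight 1/5
  (Y=2, Z=0, X=2) weight 1/15
Group by Y:
  weight(Y=1) = 1/6
  weight(Y=2) = 1/3
Total weight = 1/6 + 1/3 = 1/2
P(Y=1 | obs) = 1/6 / 1/2 = 1/3
P(Y=2 | obs) = 1/3 / 1/2 = 2/3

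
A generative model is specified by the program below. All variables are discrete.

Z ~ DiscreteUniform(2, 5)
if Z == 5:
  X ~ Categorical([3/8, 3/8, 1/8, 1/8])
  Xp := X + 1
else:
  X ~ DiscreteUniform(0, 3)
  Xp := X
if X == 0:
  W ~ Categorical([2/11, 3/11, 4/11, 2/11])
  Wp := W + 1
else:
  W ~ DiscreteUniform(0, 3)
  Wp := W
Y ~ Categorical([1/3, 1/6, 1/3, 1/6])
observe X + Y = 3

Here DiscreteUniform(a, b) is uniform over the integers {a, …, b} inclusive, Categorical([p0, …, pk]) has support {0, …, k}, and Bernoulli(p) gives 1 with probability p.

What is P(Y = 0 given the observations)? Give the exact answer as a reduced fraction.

P(Y = 0 | obs) = 7/24

Enumerate traces; 64 have nonzero weight after conditioning:
  (Z=2, X=0, W=0, Y=3) weight 1/528
  (Z=2, X=0, W=1, Y=3) weight 1/352
  (Z=2, X=0, W=2, Y=3) weight 1/264
  (Z=2, X=0, W=3, Y=3) weight 1/528
  (Z=2, X=1, W=0, Y=2) weight 1/192
  (Z=2, X=1, W=1, Y=2) weight 1/192
  (Z=2, X=1, W=2, Y=2) weight 1/192
  (Z=2, X=1, W=3, Y=2) weight 1/192
  (Z=2, X=2, W=0, Y=1) weight 1/384
  (Z=2, X=3, W=0, Y=0) weight 1/192
  … 54 more
Group by Y:
  weight(Y=0) = 7/96
  weight(Y=1) = 7/192
  weight(Y=2) = 3/32
  weight(Y=3) = 3/64
Total weight = 7/96 + 7/192 + 3/32 + 3/64 = 1/4
P(Y=0 | obs) = 7/96 / 1/4 = 7/24
P(Y=1 | obs) = 7/192 / 1/4 = 7/48
P(Y=2 | obs) = 3/32 / 1/4 = 3/8
P(Y=3 | obs) = 3/64 / 1/4 = 3/16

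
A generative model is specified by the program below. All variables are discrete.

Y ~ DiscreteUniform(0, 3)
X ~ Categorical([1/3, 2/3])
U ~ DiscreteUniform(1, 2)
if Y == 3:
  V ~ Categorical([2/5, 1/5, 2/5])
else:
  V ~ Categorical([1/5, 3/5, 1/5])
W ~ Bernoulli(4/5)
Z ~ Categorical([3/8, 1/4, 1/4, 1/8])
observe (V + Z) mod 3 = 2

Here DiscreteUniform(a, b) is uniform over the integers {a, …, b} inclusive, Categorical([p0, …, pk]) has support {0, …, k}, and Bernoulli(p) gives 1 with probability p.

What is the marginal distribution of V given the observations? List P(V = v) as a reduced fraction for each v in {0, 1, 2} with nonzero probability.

P(V=0) = 1/5, P(V=1) = 2/5, P(V=2) = 2/5

Enumerate traces; 128 have nonzero weight after conditioning:
  (Y=0, X=0, U=1, V=0, W=0, Z=2) weight 1/2400
  (Y=0, X=0, U=1, V=0, W=1, Z=2) weight 1/600
  (Y=0, X=0, U=1, V=1, W=0, Z=1) weight 1/800
  (Y=0, X=0, U=1, V=1, W=1, Z=1) weight 1/200
  (Y=0, X=0, U=1, V=2, W=0, Z=0) weight 1/1600
  (Y=0, X=0, U=1, V=2, W=0, Z=3) weight 1/4800
  (Y=0, X=0, U=1, V=2, W=1, Z=0) weight 1/400
  (Y=0, X=0, U=1, V=2, W=1, Z=3) weight 1/1200
  … 120 more
Group by V:
  weight(V=0) = 1/16
  weight(V=1) = 1/8
  weight(V=2) = 1/8
Total weight = 1/16 + 1/8 + 1/8 = 5/16
P(V=0 | obs) = 1/16 / 5/16 = 1/5
P(V=1 | obs) = 1/8 / 5/16 = 2/5
P(V=2 | obs) = 1/8 / 5/16 = 2/5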